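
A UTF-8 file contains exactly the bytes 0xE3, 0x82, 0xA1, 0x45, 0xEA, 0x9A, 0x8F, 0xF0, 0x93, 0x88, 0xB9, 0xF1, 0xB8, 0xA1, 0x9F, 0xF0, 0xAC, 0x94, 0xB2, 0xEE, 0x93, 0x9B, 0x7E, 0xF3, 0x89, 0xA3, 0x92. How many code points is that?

9

Byte at offset 0: 0xE3 = 11100011 → 3-byte char (#1). Advance 3.
Byte at offset 3: 0x45 = 01000101 → 1-byte char (#2). Advance 1.
Byte at offset 4: 0xEA = 11101010 → 3-byte char (#3). Advance 3.
Byte at offset 7: 0xF0 = 11110000 → 4-byte char (#4). Advance 4.
Byte at offset 11: 0xF1 = 11110001 → 4-byte char (#5). Advance 4.
Byte at offset 15: 0xF0 = 11110000 → 4-byte char (#6). Advance 4.
Byte at offset 19: 0xEE = 11101110 → 3-byte char (#7). Advance 3.
Byte at offset 22: 0x7E = 01111110 → 1-byte char (#8). Advance 1.
Byte at offset 23: 0xF3 = 11110011 → 4-byte char (#9). Advance 4.
Reached end at offset 27 after 9 code points.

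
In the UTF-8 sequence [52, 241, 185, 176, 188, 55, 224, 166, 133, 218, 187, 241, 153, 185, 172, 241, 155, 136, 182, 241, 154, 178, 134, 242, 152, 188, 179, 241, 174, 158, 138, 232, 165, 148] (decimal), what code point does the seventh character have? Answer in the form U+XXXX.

Offset 0: leading byte 0x34 = 00110100 → 1-byte char #1 = 34.
Offset 1: leading byte 0xF1 = 11110001 → 4-byte char #2 = F1 B9 B0 BC.
Offset 5: leading byte 0x37 = 00110111 → 1-byte char #3 = 37.
Offset 6: leading byte 0xE0 = 11100000 → 3-byte char #4 = E0 A6 85.
Offset 9: leading byte 0xDA = 11011010 → 2-byte char #5 = DA BB.
Offset 11: leading byte 0xF1 = 11110001 → 4-byte char #6 = F1 99 B9 AC.
Offset 15: leading byte 0xF1 = 11110001 → 4-byte char #7 = F1 9B 88 B6.
Leading byte 0xF1 = 11110001 matches 11110xxx → 4-byte sequence.
Byte 1: 0xF1 = 11110001, payload 001 (3 bits).
Byte 2: 0x9B = 10011011 (10xxxxxx ✓), payload 011011.
Byte 3: 0x88 = 10001000 (10xxxxxx ✓), payload 001000.
Byte 4: 0xB6 = 10110110 (10xxxxxx ✓), payload 110110.
Concatenate: 001011011001000110110 = 0x5B236 (21 bits → U+5B236).

U+5B236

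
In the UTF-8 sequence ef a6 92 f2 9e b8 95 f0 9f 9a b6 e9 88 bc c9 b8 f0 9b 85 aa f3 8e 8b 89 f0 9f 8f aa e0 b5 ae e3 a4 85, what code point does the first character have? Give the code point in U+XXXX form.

U+F992

Offset 0: leading byte 0xEF = 11101111 → 3-byte char #1 = EF A6 92.
Leading byte 0xEF = 11101111 matches 1110xxxx → 3-byte sequence.
Byte 1: 0xEF = 11101111, payload 1111 (4 bits).
Byte 2: 0xA6 = 10100110 (10xxxxxx ✓), payload 100110.
Byte 3: 0x92 = 10010010 (10xxxxxx ✓), payload 010010.
Concatenate: 1111100110010010 = 0xF992 (16 bits → U+F992).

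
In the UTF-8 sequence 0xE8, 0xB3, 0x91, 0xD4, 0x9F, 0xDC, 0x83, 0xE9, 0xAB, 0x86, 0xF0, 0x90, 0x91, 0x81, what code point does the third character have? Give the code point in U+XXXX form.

Offset 0: leading byte 0xE8 = 11101000 → 3-byte char #1 = E8 B3 91.
Offset 3: leading byte 0xD4 = 11010100 → 2-byte char #2 = D4 9F.
Offset 5: leading byte 0xDC = 11011100 → 2-byte char #3 = DC 83.
Leading byte 0xDC = 11011100 matches 110xxxxx → 2-byte sequence.
Byte 1: 0xDC = 11011100, payload 11100 (5 bits).
Byte 2: 0x83 = 10000011 (10xxxxxx ✓), payload 000011.
Concatenate: 11100000011 = 0x703 (11 bits → U+0703).

U+0703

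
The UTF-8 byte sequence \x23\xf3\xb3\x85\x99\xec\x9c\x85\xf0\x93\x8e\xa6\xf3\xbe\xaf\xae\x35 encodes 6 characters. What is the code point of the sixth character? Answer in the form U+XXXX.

U+0035

Offset 0: leading byte 0x23 = 00100011 → 1-byte char #1 = 23.
Offset 1: leading byte 0xF3 = 11110011 → 4-byte char #2 = F3 B3 85 99.
Offset 5: leading byte 0xEC = 11101100 → 3-byte char #3 = EC 9C 85.
Offset 8: leading byte 0xF0 = 11110000 → 4-byte char #4 = F0 93 8E A6.
Offset 12: leading byte 0xF3 = 11110011 → 4-byte char #5 = F3 BE AF AE.
Offset 16: leading byte 0x35 = 00110101 → 1-byte char #6 = 35.
Leading byte 0x35 = 00110101 matches 0xxxxxxx → 1-byte sequence.
Byte 1: 0x35 = 00110101, payload 0110101 (7 bits).
Concatenate: 0110101 = 0x35 (7 bits → U+0035).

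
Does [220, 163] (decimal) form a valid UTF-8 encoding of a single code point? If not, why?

Leading byte 0xDC = 11011100 → 2-byte form.
Continuation bytes 0xA3=10100011 all match 10xxxxxx.
Decoded value 0x723 is ≥ 0x80 (shortest form) and not a surrogate.

valid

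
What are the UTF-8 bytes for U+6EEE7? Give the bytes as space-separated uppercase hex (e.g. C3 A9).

F1 AE BB A7

U+6EEE7 = 0x6EEE7 = 454375 decimal. In range U+10000–U+10FFFF → 4-byte form: 11110xxx 10xxxxxx 10xxxxxx 10xxxxxx.
Binary (21 bits): 001101110111011100111.
Split 3+6+6+6: 001 | 101110 | 111011 | 100111.
Byte 1: 11110001 = 0xF1.
Byte 2: 10101110 = 0xAE.
Byte 3: 10111011 = 0xBB.
Byte 4: 10100111 = 0xA7.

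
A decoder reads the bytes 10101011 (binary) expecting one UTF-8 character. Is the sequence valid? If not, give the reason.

invalid (continuation byte with no leading byte)

Byte 0xAB = 10101011 has the form 10xxxxxx — a continuation byte — but there is no preceding leading byte.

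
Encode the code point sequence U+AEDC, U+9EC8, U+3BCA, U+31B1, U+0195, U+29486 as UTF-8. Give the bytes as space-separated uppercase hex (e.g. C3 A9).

EA BB 9C E9 BB 88 E3 AF 8A E3 86 B1 C6 95 F0 A9 92 86

U+AEDC: 3-byte form → EA BB 9C.
U+9EC8: 3-byte form → E9 BB 88.
U+3BCA: 3-byte form → E3 AF 8A.
U+31B1: 3-byte form → E3 86 B1.
U+0195: 2-byte form → C6 95.
U+29486: 4-byte form → F0 A9 92 86.
Concatenated (18 bytes): EA BB 9C E9 BB 88 E3 AF 8A E3 86 B1 C6 95 F0 A9 92 86.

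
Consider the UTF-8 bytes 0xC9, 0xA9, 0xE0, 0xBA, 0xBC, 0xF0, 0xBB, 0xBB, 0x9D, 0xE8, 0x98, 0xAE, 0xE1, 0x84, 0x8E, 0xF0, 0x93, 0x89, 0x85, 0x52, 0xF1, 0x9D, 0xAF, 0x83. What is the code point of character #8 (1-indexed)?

U+5DBC3

Offset 0: leading byte 0xC9 = 11001001 → 2-byte char #1 = C9 A9.
Offset 2: leading byte 0xE0 = 11100000 → 3-byte char #2 = E0 BA BC.
Offset 5: leading byte 0xF0 = 11110000 → 4-byte char #3 = F0 BB BB 9D.
Offset 9: leading byte 0xE8 = 11101000 → 3-byte char #4 = E8 98 AE.
Offset 12: leading byte 0xE1 = 11100001 → 3-byte char #5 = E1 84 8E.
Offset 15: leading byte 0xF0 = 11110000 → 4-byte char #6 = F0 93 89 85.
Offset 19: leading byte 0x52 = 01010010 → 1-byte char #7 = 52.
Offset 20: leading byte 0xF1 = 11110001 → 4-byte char #8 = F1 9D AF 83.
Leading byte 0xF1 = 11110001 matches 11110xxx → 4-byte sequence.
Byte 1: 0xF1 = 11110001, payload 001 (3 bits).
Byte 2: 0x9D = 10011101 (10xxxxxx ✓), payload 011101.
Byte 3: 0xAF = 10101111 (10xxxxxx ✓), payload 101111.
Byte 4: 0x83 = 10000011 (10xxxxxx ✓), payload 000011.
Concatenate: 001011101101111000011 = 0x5DBC3 (21 bits → U+5DBC3).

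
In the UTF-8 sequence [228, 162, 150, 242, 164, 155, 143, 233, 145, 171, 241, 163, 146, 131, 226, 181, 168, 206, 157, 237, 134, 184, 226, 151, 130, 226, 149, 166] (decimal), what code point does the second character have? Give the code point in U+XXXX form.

U+A46CF

Offset 0: leading byte 0xE4 = 11100100 → 3-byte char #1 = E4 A2 96.
Offset 3: leading byte 0xF2 = 11110010 → 4-byte char #2 = F2 A4 9B 8F.
Leading byte 0xF2 = 11110010 matches 11110xxx → 4-byte sequence.
Byte 1: 0xF2 = 11110010, payload 010 (3 bits).
Byte 2: 0xA4 = 10100100 (10xxxxxx ✓), payload 100100.
Byte 3: 0x9B = 10011011 (10xxxxxx ✓), payload 011011.
Byte 4: 0x8F = 10001111 (10xxxxxx ✓), payload 001111.
Concatenate: 010100100011011001111 = 0xA46CF (21 bits → U+A46CF).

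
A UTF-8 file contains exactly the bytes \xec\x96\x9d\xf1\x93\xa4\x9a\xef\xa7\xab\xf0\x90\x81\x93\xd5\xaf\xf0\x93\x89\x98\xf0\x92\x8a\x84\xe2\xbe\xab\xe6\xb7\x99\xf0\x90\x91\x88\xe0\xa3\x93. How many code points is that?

11

Byte at offset 0: 0xEC = 11101100 → 3-byte char (#1). Advance 3.
Byte at offset 3: 0xF1 = 11110001 → 4-byte char (#2). Advance 4.
Byte at offset 7: 0xEF = 11101111 → 3-byte char (#3). Advance 3.
Byte at offset 10: 0xF0 = 11110000 → 4-byte char (#4). Advance 4.
Byte at offset 14: 0xD5 = 11010101 → 2-byte char (#5). Advance 2.
Byte at offset 16: 0xF0 = 11110000 → 4-byte char (#6). Advance 4.
Byte at offset 20: 0xF0 = 11110000 → 4-byte char (#7). Advance 4.
Byte at offset 24: 0xE2 = 11100010 → 3-byte char (#8). Advance 3.
Byte at offset 27: 0xE6 = 11100110 → 3-byte char (#9). Advance 3.
Byte at offset 30: 0xF0 = 11110000 → 4-byte char (#10). Advance 4.
Byte at offset 34: 0xE0 = 11100000 → 3-byte char (#11). Advance 3.
Reached end at offset 37 after 11 code points.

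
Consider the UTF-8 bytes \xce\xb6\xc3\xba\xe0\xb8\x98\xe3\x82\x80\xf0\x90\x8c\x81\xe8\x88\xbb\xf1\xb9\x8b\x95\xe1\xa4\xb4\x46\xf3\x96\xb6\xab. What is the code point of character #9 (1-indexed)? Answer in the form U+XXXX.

Offset 0: leading byte 0xCE = 11001110 → 2-byte char #1 = CE B6.
Offset 2: leading byte 0xC3 = 11000011 → 2-byte char #2 = C3 BA.
Offset 4: leading byte 0xE0 = 11100000 → 3-byte char #3 = E0 B8 98.
Offset 7: leading byte 0xE3 = 11100011 → 3-byte char #4 = E3 82 80.
Offset 10: leading byte 0xF0 = 11110000 → 4-byte char #5 = F0 90 8C 81.
Offset 14: leading byte 0xE8 = 11101000 → 3-byte char #6 = E8 88 BB.
Offset 17: leading byte 0xF1 = 11110001 → 4-byte char #7 = F1 B9 8B 95.
Offset 21: leading byte 0xE1 = 11100001 → 3-byte char #8 = E1 A4 B4.
Offset 24: leading byte 0x46 = 01000110 → 1-byte char #9 = 46.
Leading byte 0x46 = 01000110 matches 0xxxxxxx → 1-byte sequence.
Byte 1: 0x46 = 01000110, payload 1000110 (7 bits).
Concatenate: 1000110 = 0x46 (7 bits → U+0046).

U+0046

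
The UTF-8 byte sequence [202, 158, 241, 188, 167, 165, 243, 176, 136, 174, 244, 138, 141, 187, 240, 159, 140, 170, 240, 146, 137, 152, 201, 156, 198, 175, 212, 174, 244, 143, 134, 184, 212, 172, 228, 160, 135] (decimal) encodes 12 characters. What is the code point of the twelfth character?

Offset 0: leading byte 0xCA = 11001010 → 2-byte char #1 = CA 9E.
Offset 2: leading byte 0xF1 = 11110001 → 4-byte char #2 = F1 BC A7 A5.
Offset 6: leading byte 0xF3 = 11110011 → 4-byte char #3 = F3 B0 88 AE.
Offset 10: leading byte 0xF4 = 11110100 → 4-byte char #4 = F4 8A 8D BB.
Offset 14: leading byte 0xF0 = 11110000 → 4-byte char #5 = F0 9F 8C AA.
Offset 18: leading byte 0xF0 = 11110000 → 4-byte char #6 = F0 92 89 98.
Offset 22: leading byte 0xC9 = 11001001 → 2-byte char #7 = C9 9C.
Offset 24: leading byte 0xC6 = 11000110 → 2-byte char #8 = C6 AF.
Offset 26: leading byte 0xD4 = 11010100 → 2-byte char #9 = D4 AE.
Offset 28: leading byte 0xF4 = 11110100 → 4-byte char #10 = F4 8F 86 B8.
Offset 32: leading byte 0xD4 = 11010100 → 2-byte char #11 = D4 AC.
Offset 34: leading byte 0xE4 = 11100100 → 3-byte char #12 = E4 A0 87.
Leading byte 0xE4 = 11100100 matches 1110xxxx → 3-byte sequence.
Byte 1: 0xE4 = 11100100, payload 0100 (4 bits).
Byte 2: 0xA0 = 10100000 (10xxxxxx ✓), payload 100000.
Byte 3: 0x87 = 10000111 (10xxxxxx ✓), payload 000111.
Concatenate: 0100100000000111 = 0x4807 (16 bits → U+4807).

U+4807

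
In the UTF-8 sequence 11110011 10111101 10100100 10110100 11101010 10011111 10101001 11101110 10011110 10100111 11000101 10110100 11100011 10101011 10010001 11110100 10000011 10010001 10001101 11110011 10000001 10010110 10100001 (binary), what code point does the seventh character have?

Offset 0: leading byte 0xF3 = 11110011 → 4-byte char #1 = F3 BD A4 B4.
Offset 4: leading byte 0xEA = 11101010 → 3-byte char #2 = EA 9F A9.
Offset 7: leading byte 0xEE = 11101110 → 3-byte char #3 = EE 9E A7.
Offset 10: leading byte 0xC5 = 11000101 → 2-byte char #4 = C5 B4.
Offset 12: leading byte 0xE3 = 11100011 → 3-byte char #5 = E3 AB 91.
Offset 15: leading byte 0xF4 = 11110100 → 4-byte char #6 = F4 83 91 8D.
Offset 19: leading byte 0xF3 = 11110011 → 4-byte char #7 = F3 81 96 A1.
Leading byte 0xF3 = 11110011 matches 11110xxx → 4-byte sequence.
Byte 1: 0xF3 = 11110011, payload 011 (3 bits).
Byte 2: 0x81 = 10000001 (10xxxxxx ✓), payload 000001.
Byte 3: 0x96 = 10010110 (10xxxxxx ✓), payload 010110.
Byte 4: 0xA1 = 10100001 (10xxxxxx ✓), payload 100001.
Concatenate: 011000001010110100001 = 0xC15A1 (21 bits → U+C15A1).

U+C15A1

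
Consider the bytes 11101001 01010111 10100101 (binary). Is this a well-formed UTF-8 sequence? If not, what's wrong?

Leading byte 0xE9 = 11101001 → 3-byte form.
Byte 2 is 0x57 = 01010111, which is not 10xxxxxx — expected a continuation byte.

invalid (non-continuation byte where continuation expected)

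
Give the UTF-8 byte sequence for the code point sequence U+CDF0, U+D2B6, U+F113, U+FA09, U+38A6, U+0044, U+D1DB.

EC B7 B0 ED 8A B6 EF 84 93 EF A8 89 E3 A2 A6 44 ED 87 9B

U+CDF0: 3-byte form → EC B7 B0.
U+D2B6: 3-byte form → ED 8A B6.
U+F113: 3-byte form → EF 84 93.
U+FA09: 3-byte form → EF A8 89.
U+38A6: 3-byte form → E3 A2 A6.
U+0044: 1-byte form → 44.
U+D1DB: 3-byte form → ED 87 9B.
Concatenated (19 bytes): EC B7 B0 ED 8A B6 EF 84 93 EF A8 89 E3 A2 A6 44 ED 87 9B.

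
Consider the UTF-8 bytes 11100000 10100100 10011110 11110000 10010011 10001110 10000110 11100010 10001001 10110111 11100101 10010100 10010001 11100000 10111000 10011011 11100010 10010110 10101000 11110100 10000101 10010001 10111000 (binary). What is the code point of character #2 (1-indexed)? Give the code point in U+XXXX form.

U+13386

Offset 0: leading byte 0xE0 = 11100000 → 3-byte char #1 = E0 A4 9E.
Offset 3: leading byte 0xF0 = 11110000 → 4-byte char #2 = F0 93 8E 86.
Leading byte 0xF0 = 11110000 matches 11110xxx → 4-byte sequence.
Byte 1: 0xF0 = 11110000, payload 000 (3 bits).
Byte 2: 0x93 = 10010011 (10xxxxxx ✓), payload 010011.
Byte 3: 0x8E = 10001110 (10xxxxxx ✓), payload 001110.
Byte 4: 0x86 = 10000110 (10xxxxxx ✓), payload 000110.
Concatenate: 000010011001110000110 = 0x13386 (21 bits → U+13386).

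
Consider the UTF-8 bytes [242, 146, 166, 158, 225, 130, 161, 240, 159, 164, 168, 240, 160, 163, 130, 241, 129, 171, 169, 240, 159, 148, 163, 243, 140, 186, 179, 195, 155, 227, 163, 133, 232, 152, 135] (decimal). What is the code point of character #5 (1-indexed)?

U+41AE9

Offset 0: leading byte 0xF2 = 11110010 → 4-byte char #1 = F2 92 A6 9E.
Offset 4: leading byte 0xE1 = 11100001 → 3-byte char #2 = E1 82 A1.
Offset 7: leading byte 0xF0 = 11110000 → 4-byte char #3 = F0 9F A4 A8.
Offset 11: leading byte 0xF0 = 11110000 → 4-byte char #4 = F0 A0 A3 82.
Offset 15: leading byte 0xF1 = 11110001 → 4-byte char #5 = F1 81 AB A9.
Leading byte 0xF1 = 11110001 matches 11110xxx → 4-byte sequence.
Byte 1: 0xF1 = 11110001, payload 001 (3 bits).
Byte 2: 0x81 = 10000001 (10xxxxxx ✓), payload 000001.
Byte 3: 0xAB = 10101011 (10xxxxxx ✓), payload 101011.
Byte 4: 0xA9 = 10101001 (10xxxxxx ✓), payload 101001.
Concatenate: 001000001101011101001 = 0x41AE9 (21 bits → U+41AE9).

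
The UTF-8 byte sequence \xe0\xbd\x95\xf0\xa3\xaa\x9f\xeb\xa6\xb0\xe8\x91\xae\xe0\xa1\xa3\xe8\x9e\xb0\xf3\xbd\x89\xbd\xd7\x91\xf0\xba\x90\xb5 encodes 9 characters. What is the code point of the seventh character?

Offset 0: leading byte 0xE0 = 11100000 → 3-byte char #1 = E0 BD 95.
Offset 3: leading byte 0xF0 = 11110000 → 4-byte char #2 = F0 A3 AA 9F.
Offset 7: leading byte 0xEB = 11101011 → 3-byte char #3 = EB A6 B0.
Offset 10: leading byte 0xE8 = 11101000 → 3-byte char #4 = E8 91 AE.
Offset 13: leading byte 0xE0 = 11100000 → 3-byte char #5 = E0 A1 A3.
Offset 16: leading byte 0xE8 = 11101000 → 3-byte char #6 = E8 9E B0.
Offset 19: leading byte 0xF3 = 11110011 → 4-byte char #7 = F3 BD 89 BD.
Leading byte 0xF3 = 11110011 matches 11110xxx → 4-byte sequence.
Byte 1: 0xF3 = 11110011, payload 011 (3 bits).
Byte 2: 0xBD = 10111101 (10xxxxxx ✓), payload 111101.
Byte 3: 0x89 = 10001001 (10xxxxxx ✓), payload 001001.
Byte 4: 0xBD = 10111101 (10xxxxxx ✓), payload 111101.
Concatenate: 011111101001001111101 = 0xFD27D (21 bits → U+FD27D).

U+FD27D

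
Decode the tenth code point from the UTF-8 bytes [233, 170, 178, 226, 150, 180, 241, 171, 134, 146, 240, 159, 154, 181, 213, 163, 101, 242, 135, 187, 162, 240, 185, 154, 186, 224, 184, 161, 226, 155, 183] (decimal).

U+26F7

Offset 0: leading byte 0xE9 = 11101001 → 3-byte char #1 = E9 AA B2.
Offset 3: leading byte 0xE2 = 11100010 → 3-byte char #2 = E2 96 B4.
Offset 6: leading byte 0xF1 = 11110001 → 4-byte char #3 = F1 AB 86 92.
Offset 10: leading byte 0xF0 = 11110000 → 4-byte char #4 = F0 9F 9A B5.
Offset 14: leading byte 0xD5 = 11010101 → 2-byte char #5 = D5 A3.
Offset 16: leading byte 0x65 = 01100101 → 1-byte char #6 = 65.
Offset 17: leading byte 0xF2 = 11110010 → 4-byte char #7 = F2 87 BB A2.
Offset 21: leading byte 0xF0 = 11110000 → 4-byte char #8 = F0 B9 9A BA.
Offset 25: leading byte 0xE0 = 11100000 → 3-byte char #9 = E0 B8 A1.
Offset 28: leading byte 0xE2 = 11100010 → 3-byte char #10 = E2 9B B7.
Leading byte 0xE2 = 11100010 matches 1110xxxx → 3-byte sequence.
Byte 1: 0xE2 = 11100010, payload 0010 (4 bits).
Byte 2: 0x9B = 10011011 (10xxxxxx ✓), payload 011011.
Byte 3: 0xB7 = 10110111 (10xxxxxx ✓), payload 110111.
Concatenate: 0010011011110111 = 0x26F7 (16 bits → U+26F7).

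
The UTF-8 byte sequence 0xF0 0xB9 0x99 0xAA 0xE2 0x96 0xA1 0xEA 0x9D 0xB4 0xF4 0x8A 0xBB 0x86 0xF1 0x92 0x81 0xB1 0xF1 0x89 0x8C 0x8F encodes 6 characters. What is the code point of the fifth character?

Offset 0: leading byte 0xF0 = 11110000 → 4-byte char #1 = F0 B9 99 AA.
Offset 4: leading byte 0xE2 = 11100010 → 3-byte char #2 = E2 96 A1.
Offset 7: leading byte 0xEA = 11101010 → 3-byte char #3 = EA 9D B4.
Offset 10: leading byte 0xF4 = 11110100 → 4-byte char #4 = F4 8A BB 86.
Offset 14: leading byte 0xF1 = 11110001 → 4-byte char #5 = F1 92 81 B1.
Leading byte 0xF1 = 11110001 matches 11110xxx → 4-byte sequence.
Byte 1: 0xF1 = 11110001, payload 001 (3 bits).
Byte 2: 0x92 = 10010010 (10xxxxxx ✓), payload 010010.
Byte 3: 0x81 = 10000001 (10xxxxxx ✓), payload 000001.
Byte 4: 0xB1 = 10110001 (10xxxxxx ✓), payload 110001.
Concatenate: 001010010000001110001 = 0x52071 (21 bits → U+52071).

U+52071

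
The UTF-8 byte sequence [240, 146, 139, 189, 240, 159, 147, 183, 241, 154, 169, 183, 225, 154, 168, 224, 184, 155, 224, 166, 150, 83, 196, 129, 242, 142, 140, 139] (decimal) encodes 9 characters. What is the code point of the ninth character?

Offset 0: leading byte 0xF0 = 11110000 → 4-byte char #1 = F0 92 8B BD.
Offset 4: leading byte 0xF0 = 11110000 → 4-byte char #2 = F0 9F 93 B7.
Offset 8: leading byte 0xF1 = 11110001 → 4-byte char #3 = F1 9A A9 B7.
Offset 12: leading byte 0xE1 = 11100001 → 3-byte char #4 = E1 9A A8.
Offset 15: leading byte 0xE0 = 11100000 → 3-byte char #5 = E0 B8 9B.
Offset 18: leading byte 0xE0 = 11100000 → 3-byte char #6 = E0 A6 96.
Offset 21: leading byte 0x53 = 01010011 → 1-byte char #7 = 53.
Offset 22: leading byte 0xC4 = 11000100 → 2-byte char #8 = C4 81.
Offset 24: leading byte 0xF2 = 11110010 → 4-byte char #9 = F2 8E 8C 8B.
Leading byte 0xF2 = 11110010 matches 11110xxx → 4-byte sequence.
Byte 1: 0xF2 = 11110010, payload 010 (3 bits).
Byte 2: 0x8E = 10001110 (10xxxxxx ✓), payload 001110.
Byte 3: 0x8C = 10001100 (10xxxxxx ✓), payload 001100.
Byte 4: 0x8B = 10001011 (10xxxxxx ✓), payload 001011.
Concatenate: 010001110001100001011 = 0x8E30B (21 bits → U+8E30B).

U+8E30B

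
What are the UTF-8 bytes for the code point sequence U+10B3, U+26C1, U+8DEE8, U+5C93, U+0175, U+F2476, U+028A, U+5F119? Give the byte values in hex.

E1 82 B3 E2 9B 81 F2 8D BB A8 E5 B2 93 C5 B5 F3 B2 91 B6 CA 8A F1 9F 84 99

U+10B3: 3-byte form → E1 82 B3.
U+26C1: 3-byte form → E2 9B 81.
U+8DEE8: 4-byte form → F2 8D BB A8.
U+5C93: 3-byte form → E5 B2 93.
U+0175: 2-byte form → C5 B5.
U+F2476: 4-byte form → F3 B2 91 B6.
U+028A: 2-byte form → CA 8A.
U+5F119: 4-byte form → F1 9F 84 99.
Concatenated (25 bytes): E1 82 B3 E2 9B 81 F2 8D BB A8 E5 B2 93 C5 B5 F3 B2 91 B6 CA 8A F1 9F 84 99.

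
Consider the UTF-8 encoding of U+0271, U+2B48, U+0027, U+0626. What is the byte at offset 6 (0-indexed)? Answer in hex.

0xD8

U+0271 → 2-byte form C9 B1 at offsets 0–1.
U+2B48 → 3-byte form E2 AD 88 at offsets 2–4.
U+0027 → 1-byte form 27 at offsets 5–5.
U+0626 → 2-byte form D8 A6 at offsets 6–7.
Offset 6 falls in char 4's range; it's byte 1 of D8 A6 = 0xD8.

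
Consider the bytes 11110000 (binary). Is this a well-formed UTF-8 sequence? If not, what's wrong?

Leading byte 0xF0 = 11110000 → 4-byte form, but only 1 byte is present.

invalid (sequence truncated)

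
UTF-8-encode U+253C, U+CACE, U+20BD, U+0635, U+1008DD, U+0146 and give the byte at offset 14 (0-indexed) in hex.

0x9D

U+253C → 3-byte form E2 94 BC at offsets 0–2.
U+CACE → 3-byte form EC AB 8E at offsets 3–5.
U+20BD → 3-byte form E2 82 BD at offsets 6–8.
U+0635 → 2-byte form D8 B5 at offsets 9–10.
U+1008DD → 4-byte form F4 80 A3 9D at offsets 11–14.
Offset 14 falls in char 5's range; it's byte 4 of F4 80 A3 9D = 0x9D.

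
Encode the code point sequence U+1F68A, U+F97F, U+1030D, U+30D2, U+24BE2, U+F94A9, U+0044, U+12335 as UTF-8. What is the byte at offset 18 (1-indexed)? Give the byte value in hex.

1-indexed offset 18 is 0-indexed offset 17.
U+1F68A → 4-byte form F0 9F 9A 8A at offsets 0–3.
U+F97F → 3-byte form EF A5 BF at offsets 4–6.
U+1030D → 4-byte form F0 90 8C 8D at offsets 7–10.
U+30D2 → 3-byte form E3 83 92 at offsets 11–13.
U+24BE2 → 4-byte form F0 A4 AF A2 at offsets 14–17.
Offset 17 falls in char 5's range; it's byte 4 of F0 A4 AF A2 = 0xA2.

0xA2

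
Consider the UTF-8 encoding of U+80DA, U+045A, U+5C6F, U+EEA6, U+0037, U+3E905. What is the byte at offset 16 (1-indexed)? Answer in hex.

1-indexed offset 16 is 0-indexed offset 15.
U+80DA → 3-byte form E8 83 9A at offsets 0–2.
U+045A → 2-byte form D1 9A at offsets 3–4.
U+5C6F → 3-byte form E5 B1 AF at offsets 5–7.
U+EEA6 → 3-byte form EE BA A6 at offsets 8–10.
U+0037 → 1-byte form 37 at offsets 11–11.
U+3E905 → 4-byte form F0 BE A4 85 at offsets 12–15.
Offset 15 falls in char 6's range; it's byte 4 of F0 BE A4 85 = 0x85.

0x85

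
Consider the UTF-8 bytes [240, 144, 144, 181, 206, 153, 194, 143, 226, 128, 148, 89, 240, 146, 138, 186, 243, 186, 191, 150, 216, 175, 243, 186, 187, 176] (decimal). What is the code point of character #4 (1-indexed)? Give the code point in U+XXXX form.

Offset 0: leading byte 0xF0 = 11110000 → 4-byte char #1 = F0 90 90 B5.
Offset 4: leading byte 0xCE = 11001110 → 2-byte char #2 = CE 99.
Offset 6: leading byte 0xC2 = 11000010 → 2-byte char #3 = C2 8F.
Offset 8: leading byte 0xE2 = 11100010 → 3-byte char #4 = E2 80 94.
Leading byte 0xE2 = 11100010 matches 1110xxxx → 3-byte sequence.
Byte 1: 0xE2 = 11100010, payload 0010 (4 bits).
Byte 2: 0x80 = 10000000 (10xxxxxx ✓), payload 000000.
Byte 3: 0x94 = 10010100 (10xxxxxx ✓), payload 010100.
Concatenate: 0010000000010100 = 0x2014 (16 bits → U+2014).

U+2014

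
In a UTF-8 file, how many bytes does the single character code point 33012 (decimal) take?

U+80F4 = 0x80F4. UTF-8 uses 1 byte below 0x80, 2 below 0x800, 3 below 0x10000, 4 up to 0x10FFFF. 0x80F4 is in U+0800–U+FFFF → 3 bytes.

3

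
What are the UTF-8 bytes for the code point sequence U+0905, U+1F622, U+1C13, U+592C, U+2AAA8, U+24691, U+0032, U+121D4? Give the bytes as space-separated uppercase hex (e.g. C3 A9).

E0 A4 85 F0 9F 98 A2 E1 B0 93 E5 A4 AC F0 AA AA A8 F0 A4 9A 91 32 F0 92 87 94

U+0905: 3-byte form → E0 A4 85.
U+1F622: 4-byte form → F0 9F 98 A2.
U+1C13: 3-byte form → E1 B0 93.
U+592C: 3-byte form → E5 A4 AC.
U+2AAA8: 4-byte form → F0 AA AA A8.
U+24691: 4-byte form → F0 A4 9A 91.
U+0032: 1-byte form → 32.
U+121D4: 4-byte form → F0 92 87 94.
Concatenated (26 bytes): E0 A4 85 F0 9F 98 A2 E1 B0 93 E5 A4 AC F0 AA AA A8 F0 A4 9A 91 32 F0 92 87 94.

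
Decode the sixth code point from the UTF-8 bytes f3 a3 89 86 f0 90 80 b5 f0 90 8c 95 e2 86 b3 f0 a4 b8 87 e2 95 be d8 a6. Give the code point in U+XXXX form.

Offset 0: leading byte 0xF3 = 11110011 → 4-byte char #1 = F3 A3 89 86.
Offset 4: leading byte 0xF0 = 11110000 → 4-byte char #2 = F0 90 80 B5.
Offset 8: leading byte 0xF0 = 11110000 → 4-byte char #3 = F0 90 8C 95.
Offset 12: leading byte 0xE2 = 11100010 → 3-byte char #4 = E2 86 B3.
Offset 15: leading byte 0xF0 = 11110000 → 4-byte char #5 = F0 A4 B8 87.
Offset 19: leading byte 0xE2 = 11100010 → 3-byte char #6 = E2 95 BE.
Leading byte 0xE2 = 11100010 matches 1110xxxx → 3-byte sequence.
Byte 1: 0xE2 = 11100010, payload 0010 (4 bits).
Byte 2: 0x95 = 10010101 (10xxxxxx ✓), payload 010101.
Byte 3: 0xBE = 10111110 (10xxxxxx ✓), payload 111110.
Concatenate: 0010010101111110 = 0x257E (16 bits → U+257E).

U+257E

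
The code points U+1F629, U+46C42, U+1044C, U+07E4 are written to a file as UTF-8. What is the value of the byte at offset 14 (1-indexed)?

1-indexed offset 14 is 0-indexed offset 13.
U+1F629 → 4-byte form F0 9F 98 A9 at offsets 0–3.
U+46C42 → 4-byte form F1 86 B1 82 at offsets 4–7.
U+1044C → 4-byte form F0 90 91 8C at offsets 8–11.
U+07E4 → 2-byte form DF A4 at offsets 12–13.
Offset 13 falls in char 4's range; it's byte 2 of DF A4 = 0xA4.

0xA4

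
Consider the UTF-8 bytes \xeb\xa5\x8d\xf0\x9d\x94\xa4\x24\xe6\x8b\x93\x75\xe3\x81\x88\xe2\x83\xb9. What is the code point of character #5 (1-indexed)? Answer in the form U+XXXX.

U+0075

Offset 0: leading byte 0xEB = 11101011 → 3-byte char #1 = EB A5 8D.
Offset 3: leading byte 0xF0 = 11110000 → 4-byte char #2 = F0 9D 94 A4.
Offset 7: leading byte 0x24 = 00100100 → 1-byte char #3 = 24.
Offset 8: leading byte 0xE6 = 11100110 → 3-byte char #4 = E6 8B 93.
Offset 11: leading byte 0x75 = 01110101 → 1-byte char #5 = 75.
Leading byte 0x75 = 01110101 matches 0xxxxxxx → 1-byte sequence.
Byte 1: 0x75 = 01110101, payload 1110101 (7 bits).
Concatenate: 1110101 = 0x75 (7 bits → U+0075).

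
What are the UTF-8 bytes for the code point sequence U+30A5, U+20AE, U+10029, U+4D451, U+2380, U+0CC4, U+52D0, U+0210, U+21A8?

E3 82 A5 E2 82 AE F0 90 80 A9 F1 8D 91 91 E2 8E 80 E0 B3 84 E5 8B 90 C8 90 E2 86 A8

U+30A5: 3-byte form → E3 82 A5.
U+20AE: 3-byte form → E2 82 AE.
U+10029: 4-byte form → F0 90 80 A9.
U+4D451: 4-byte form → F1 8D 91 91.
U+2380: 3-byte form → E2 8E 80.
U+0CC4: 3-byte form → E0 B3 84.
U+52D0: 3-byte form → E5 8B 90.
U+0210: 2-byte form → C8 90.
U+21A8: 3-byte form → E2 86 A8.
Concatenated (28 bytes): E3 82 A5 E2 82 AE F0 90 80 A9 F1 8D 91 91 E2 8E 80 E0 B3 84 E5 8B 90 C8 90 E2 86 A8.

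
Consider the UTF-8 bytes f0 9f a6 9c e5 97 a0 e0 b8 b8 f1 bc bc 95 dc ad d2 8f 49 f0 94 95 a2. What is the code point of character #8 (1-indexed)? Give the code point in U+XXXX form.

Offset 0: leading byte 0xF0 = 11110000 → 4-byte char #1 = F0 9F A6 9C.
Offset 4: leading byte 0xE5 = 11100101 → 3-byte char #2 = E5 97 A0.
Offset 7: leading byte 0xE0 = 11100000 → 3-byte char #3 = E0 B8 B8.
Offset 10: leading byte 0xF1 = 11110001 → 4-byte char #4 = F1 BC BC 95.
Offset 14: leading byte 0xDC = 11011100 → 2-byte char #5 = DC AD.
Offset 16: leading byte 0xD2 = 11010010 → 2-byte char #6 = D2 8F.
Offset 18: leading byte 0x49 = 01001001 → 1-byte char #7 = 49.
Offset 19: leading byte 0xF0 = 11110000 → 4-byte char #8 = F0 94 95 A2.
Leading byte 0xF0 = 11110000 matches 11110xxx → 4-byte sequence.
Byte 1: 0xF0 = 11110000, payload 000 (3 bits).
Byte 2: 0x94 = 10010100 (10xxxxxx ✓), payload 010100.
Byte 3: 0x95 = 10010101 (10xxxxxx ✓), payload 010101.
Byte 4: 0xA2 = 10100010 (10xxxxxx ✓), payload 100010.
Concatenate: 000010100010101100010 = 0x14562 (21 bits → U+14562).

U+14562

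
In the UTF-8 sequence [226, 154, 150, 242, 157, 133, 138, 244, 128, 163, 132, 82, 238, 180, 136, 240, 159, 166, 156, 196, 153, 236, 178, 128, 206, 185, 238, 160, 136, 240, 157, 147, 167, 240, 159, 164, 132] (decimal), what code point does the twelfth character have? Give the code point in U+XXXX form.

U+1F904

Offset 0: leading byte 0xE2 = 11100010 → 3-byte char #1 = E2 9A 96.
Offset 3: leading byte 0xF2 = 11110010 → 4-byte char #2 = F2 9D 85 8A.
Offset 7: leading byte 0xF4 = 11110100 → 4-byte char #3 = F4 80 A3 84.
Offset 11: leading byte 0x52 = 01010010 → 1-byte char #4 = 52.
Offset 12: leading byte 0xEE = 11101110 → 3-byte char #5 = EE B4 88.
Offset 15: leading byte 0xF0 = 11110000 → 4-byte char #6 = F0 9F A6 9C.
Offset 19: leading byte 0xC4 = 11000100 → 2-byte char #7 = C4 99.
Offset 21: leading byte 0xEC = 11101100 → 3-byte char #8 = EC B2 80.
Offset 24: leading byte 0xCE = 11001110 → 2-byte char #9 = CE B9.
Offset 26: leading byte 0xEE = 11101110 → 3-byte char #10 = EE A0 88.
Offset 29: leading byte 0xF0 = 11110000 → 4-byte char #11 = F0 9D 93 A7.
Offset 33: leading byte 0xF0 = 11110000 → 4-byte char #12 = F0 9F A4 84.
Leading byte 0xF0 = 11110000 matches 11110xxx → 4-byte sequence.
Byte 1: 0xF0 = 11110000, payload 000 (3 bits).
Byte 2: 0x9F = 10011111 (10xxxxxx ✓), payload 011111.
Byte 3: 0xA4 = 10100100 (10xxxxxx ✓), payload 100100.
Byte 4: 0x84 = 10000100 (10xxxxxx ✓), payload 000100.
Concatenate: 000011111100100000100 = 0x1F904 (21 bits → U+1F904).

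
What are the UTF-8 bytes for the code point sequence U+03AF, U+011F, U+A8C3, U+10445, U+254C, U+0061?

CE AF C4 9F EA A3 83 F0 90 91 85 E2 95 8C 61

U+03AF: 2-byte form → CE AF.
U+011F: 2-byte form → C4 9F.
U+A8C3: 3-byte form → EA A3 83.
U+10445: 4-byte form → F0 90 91 85.
U+254C: 3-byte form → E2 95 8C.
U+0061: 1-byte form → 61.
Concatenated (15 bytes): CE AF C4 9F EA A3 83 F0 90 91 85 E2 95 8C 61.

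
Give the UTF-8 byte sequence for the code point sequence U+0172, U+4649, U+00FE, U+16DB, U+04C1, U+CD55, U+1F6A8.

C5 B2 E4 99 89 C3 BE E1 9B 9B D3 81 EC B5 95 F0 9F 9A A8

U+0172: 2-byte form → C5 B2.
U+4649: 3-byte form → E4 99 89.
U+00FE: 2-byte form → C3 BE.
U+16DB: 3-byte form → E1 9B 9B.
U+04C1: 2-byte form → D3 81.
U+CD55: 3-byte form → EC B5 95.
U+1F6A8: 4-byte form → F0 9F 9A A8.
Concatenated (19 bytes): C5 B2 E4 99 89 C3 BE E1 9B 9B D3 81 EC B5 95 F0 9F 9A A8.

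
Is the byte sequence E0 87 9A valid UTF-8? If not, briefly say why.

invalid (overlong encoding)

Leading byte 0xE0 = 11100000 → 3-byte form.
Continuation bytes all match 10xxxxxx. Payload decodes to 0x1DA.
But 0x1DA < 0x800, the minimum for a 3-byte sequence — this is an overlong encoding.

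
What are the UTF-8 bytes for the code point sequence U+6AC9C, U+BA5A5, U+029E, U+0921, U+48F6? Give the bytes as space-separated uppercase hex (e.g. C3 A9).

F1 AA B2 9C F2 BA 96 A5 CA 9E E0 A4 A1 E4 A3 B6

U+6AC9C: 4-byte form → F1 AA B2 9C.
U+BA5A5: 4-byte form → F2 BA 96 A5.
U+029E: 2-byte form → CA 9E.
U+0921: 3-byte form → E0 A4 A1.
U+48F6: 3-byte form → E4 A3 B6.
Concatenated (16 bytes): F1 AA B2 9C F2 BA 96 A5 CA 9E E0 A4 A1 E4 A3 B6.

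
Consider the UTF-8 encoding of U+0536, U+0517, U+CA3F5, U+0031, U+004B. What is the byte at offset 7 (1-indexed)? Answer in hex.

1-indexed offset 7 is 0-indexed offset 6.
U+0536 → 2-byte form D4 B6 at offsets 0–1.
U+0517 → 2-byte form D4 97 at offsets 2–3.
U+CA3F5 → 4-byte form F3 8A 8F B5 at offsets 4–7.
Offset 6 falls in char 3's range; it's byte 3 of F3 8A 8F B5 = 0x8F.

0x8F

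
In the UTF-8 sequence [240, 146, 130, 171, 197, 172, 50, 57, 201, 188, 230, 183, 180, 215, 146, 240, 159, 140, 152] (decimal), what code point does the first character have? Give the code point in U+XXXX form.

Offset 0: leading byte 0xF0 = 11110000 → 4-byte char #1 = F0 92 82 AB.
Leading byte 0xF0 = 11110000 matches 11110xxx → 4-byte sequence.
Byte 1: 0xF0 = 11110000, payload 000 (3 bits).
Byte 2: 0x92 = 10010010 (10xxxxxx ✓), payload 010010.
Byte 3: 0x82 = 10000010 (10xxxxxx ✓), payload 000010.
Byte 4: 0xAB = 10101011 (10xxxxxx ✓), payload 101011.
Concatenate: 000010010000010101011 = 0x120AB (21 bits → U+120AB).

U+120AB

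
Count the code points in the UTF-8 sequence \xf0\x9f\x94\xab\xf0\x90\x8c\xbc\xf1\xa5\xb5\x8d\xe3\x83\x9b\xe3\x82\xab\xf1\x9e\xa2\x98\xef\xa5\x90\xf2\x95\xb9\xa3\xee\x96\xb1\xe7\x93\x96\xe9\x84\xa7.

Byte at offset 0: 0xF0 = 11110000 → 4-byte char (#1). Advance 4.
Byte at offset 4: 0xF0 = 11110000 → 4-byte char (#2). Advance 4.
Byte at offset 8: 0xF1 = 11110001 → 4-byte char (#3). Advance 4.
Byte at offset 12: 0xE3 = 11100011 → 3-byte char (#4). Advance 3.
Byte at offset 15: 0xE3 = 11100011 → 3-byte char (#5). Advance 3.
Byte at offset 18: 0xF1 = 11110001 → 4-byte char (#6). Advance 4.
Byte at offset 22: 0xEF = 11101111 → 3-byte char (#7). Advance 3.
Byte at offset 25: 0xF2 = 11110010 → 4-byte char (#8). Advance 4.
Byte at offset 29: 0xEE = 11101110 → 3-byte char (#9). Advance 3.
Byte at offset 32: 0xE7 = 11100111 → 3-byte char (#10). Advance 3.
Byte at offset 35: 0xE9 = 11101001 → 3-byte char (#11). Advance 3.
Reached end at offset 38 after 11 code points.

11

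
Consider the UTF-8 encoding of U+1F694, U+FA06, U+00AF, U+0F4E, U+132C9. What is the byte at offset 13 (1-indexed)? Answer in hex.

0xF0

1-indexed offset 13 is 0-indexed offset 12.
U+1F694 → 4-byte form F0 9F 9A 94 at offsets 0–3.
U+FA06 → 3-byte form EF A8 86 at offsets 4–6.
U+00AF → 2-byte form C2 AF at offsets 7–8.
U+0F4E → 3-byte form E0 BD 8E at offsets 9–11.
U+132C9 → 4-byte form F0 93 8B 89 at offsets 12–15.
Offset 12 falls in char 5's range; it's byte 1 of F0 93 8B 89 = 0xF0.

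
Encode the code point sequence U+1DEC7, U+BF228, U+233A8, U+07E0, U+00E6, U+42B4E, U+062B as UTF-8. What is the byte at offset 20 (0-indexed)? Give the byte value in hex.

0xD8

U+1DEC7 → 4-byte form F0 9D BB 87 at offsets 0–3.
U+BF228 → 4-byte form F2 BF 88 A8 at offsets 4–7.
U+233A8 → 4-byte form F0 A3 8E A8 at offsets 8–11.
U+07E0 → 2-byte form DF A0 at offsets 12–13.
U+00E6 → 2-byte form C3 A6 at offsets 14–15.
U+42B4E → 4-byte form F1 82 AD 8E at offsets 16–19.
U+062B → 2-byte form D8 AB at offsets 20–21.
Offset 20 falls in char 7's range; it's byte 1 of D8 AB = 0xD8.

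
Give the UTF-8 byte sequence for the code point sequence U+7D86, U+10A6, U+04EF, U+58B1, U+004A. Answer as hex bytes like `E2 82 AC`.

U+7D86: 3-byte form → E7 B6 86.
U+10A6: 3-byte form → E1 82 A6.
U+04EF: 2-byte form → D3 AF.
U+58B1: 3-byte form → E5 A2 B1.
U+004A: 1-byte form → 4A.
Concatenated (12 bytes): E7 B6 86 E1 82 A6 D3 AF E5 A2 B1 4A.

E7 B6 86 E1 82 A6 D3 AF E5 A2 B1 4A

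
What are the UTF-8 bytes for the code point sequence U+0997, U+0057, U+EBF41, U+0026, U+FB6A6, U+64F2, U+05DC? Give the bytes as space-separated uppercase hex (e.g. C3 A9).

E0 A6 97 57 F3 AB BD 81 26 F3 BB 9A A6 E6 93 B2 D7 9C

U+0997: 3-byte form → E0 A6 97.
U+0057: 1-byte form → 57.
U+EBF41: 4-byte form → F3 AB BD 81.
U+0026: 1-byte form → 26.
U+FB6A6: 4-byte form → F3 BB 9A A6.
U+64F2: 3-byte form → E6 93 B2.
U+05DC: 2-byte form → D7 9C.
Concatenated (18 bytes): E0 A6 97 57 F3 AB BD 81 26 F3 BB 9A A6 E6 93 B2 D7 9C.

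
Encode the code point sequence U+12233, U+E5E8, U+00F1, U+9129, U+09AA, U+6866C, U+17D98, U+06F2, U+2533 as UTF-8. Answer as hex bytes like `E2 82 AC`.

F0 92 88 B3 EE 97 A8 C3 B1 E9 84 A9 E0 A6 AA F1 A8 99 AC F0 97 B6 98 DB B2 E2 94 B3

U+12233: 4-byte form → F0 92 88 B3.
U+E5E8: 3-byte form → EE 97 A8.
U+00F1: 2-byte form → C3 B1.
U+9129: 3-byte form → E9 84 A9.
U+09AA: 3-byte form → E0 A6 AA.
U+6866C: 4-byte form → F1 A8 99 AC.
U+17D98: 4-byte form → F0 97 B6 98.
U+06F2: 2-byte form → DB B2.
U+2533: 3-byte form → E2 94 B3.
Concatenated (28 bytes): F0 92 88 B3 EE 97 A8 C3 B1 E9 84 A9 E0 A6 AA F1 A8 99 AC F0 97 B6 98 DB B2 E2 94 B3.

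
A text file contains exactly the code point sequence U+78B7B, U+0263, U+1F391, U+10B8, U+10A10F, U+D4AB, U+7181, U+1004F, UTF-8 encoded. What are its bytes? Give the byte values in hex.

F1 B8 AD BB C9 A3 F0 9F 8E 91 E1 82 B8 F4 8A 84 8F ED 92 AB E7 86 81 F0 90 81 8F

U+78B7B: 4-byte form → F1 B8 AD BB.
U+0263: 2-byte form → C9 A3.
U+1F391: 4-byte form → F0 9F 8E 91.
U+10B8: 3-byte form → E1 82 B8.
U+10A10F: 4-byte form → F4 8A 84 8F.
U+D4AB: 3-byte form → ED 92 AB.
U+7181: 3-byte form → E7 86 81.
U+1004F: 4-byte form → F0 90 81 8F.
Concatenated (27 bytes): F1 B8 AD BB C9 A3 F0 9F 8E 91 E1 82 B8 F4 8A 84 8F ED 92 AB E7 86 81 F0 90 81 8F.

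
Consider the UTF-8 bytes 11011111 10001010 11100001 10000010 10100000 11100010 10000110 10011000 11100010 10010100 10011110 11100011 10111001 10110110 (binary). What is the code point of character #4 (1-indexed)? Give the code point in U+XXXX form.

Offset 0: leading byte 0xDF = 11011111 → 2-byte char #1 = DF 8A.
Offset 2: leading byte 0xE1 = 11100001 → 3-byte char #2 = E1 82 A0.
Offset 5: leading byte 0xE2 = 11100010 → 3-byte char #3 = E2 86 98.
Offset 8: leading byte 0xE2 = 11100010 → 3-byte char #4 = E2 94 9E.
Leading byte 0xE2 = 11100010 matches 1110xxxx → 3-byte sequence.
Byte 1: 0xE2 = 11100010, payload 0010 (4 bits).
Byte 2: 0x94 = 10010100 (10xxxxxx ✓), payload 010100.
Byte 3: 0x9E = 10011110 (10xxxxxx ✓), payload 011110.
Concatenate: 0010010100011110 = 0x251E (16 bits → U+251E).

U+251E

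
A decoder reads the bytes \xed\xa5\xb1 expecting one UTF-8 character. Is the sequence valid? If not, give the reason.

invalid (encodes a surrogate (U+D800–U+DFFF))

Structurally a 3-byte sequence; payload = 0xD971.
But 0xD971 is in U+D800–U+DFFF, the surrogate range. Surrogates are not Unicode scalar values and are forbidden in UTF-8.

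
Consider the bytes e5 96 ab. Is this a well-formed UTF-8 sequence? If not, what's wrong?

Leading byte 0xE5 = 11100101 → 3-byte form.
Continuation bytes 0x96=10010110, 0xAB=10101011 all match 10xxxxxx.
Decoded value 0x55AB is ≥ 0x800 (shortest form) and not a surrogate.

valid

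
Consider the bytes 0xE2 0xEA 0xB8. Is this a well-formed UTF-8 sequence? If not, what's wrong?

Leading byte 0xE2 = 11100010 → 3-byte form.
Byte 2 is 0xEA = 11101010, which is not 10xxxxxx — expected a continuation byte.

invalid (non-continuation byte where continuation expected)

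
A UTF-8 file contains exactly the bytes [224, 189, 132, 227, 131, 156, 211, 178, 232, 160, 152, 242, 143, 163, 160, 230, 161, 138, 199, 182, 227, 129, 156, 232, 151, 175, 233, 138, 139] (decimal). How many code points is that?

Byte at offset 0: 0xE0 = 11100000 → 3-byte char (#1). Advance 3.
Byte at offset 3: 0xE3 = 11100011 → 3-byte char (#2). Advance 3.
Byte at offset 6: 0xD3 = 11010011 → 2-byte char (#3). Advance 2.
Byte at offset 8: 0xE8 = 11101000 → 3-byte char (#4). Advance 3.
Byte at offset 11: 0xF2 = 11110010 → 4-byte char (#5). Advance 4.
Byte at offset 15: 0xE6 = 11100110 → 3-byte char (#6). Advance 3.
Byte at offset 18: 0xC7 = 11000111 → 2-byte char (#7). Advance 2.
Byte at offset 20: 0xE3 = 11100011 → 3-byte char (#8). Advance 3.
Byte at offset 23: 0xE8 = 11101000 → 3-byte char (#9). Advance 3.
Byte at offset 26: 0xE9 = 11101001 → 3-byte char (#10). Advance 3.
Reached end at offset 29 after 10 code points.

10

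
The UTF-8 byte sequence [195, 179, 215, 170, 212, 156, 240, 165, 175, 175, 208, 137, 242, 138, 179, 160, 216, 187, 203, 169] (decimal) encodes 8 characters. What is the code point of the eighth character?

Offset 0: leading byte 0xC3 = 11000011 → 2-byte char #1 = C3 B3.
Offset 2: leading byte 0xD7 = 11010111 → 2-byte char #2 = D7 AA.
Offset 4: leading byte 0xD4 = 11010100 → 2-byte char #3 = D4 9C.
Offset 6: leading byte 0xF0 = 11110000 → 4-byte char #4 = F0 A5 AF AF.
Offset 10: leading byte 0xD0 = 11010000 → 2-byte char #5 = D0 89.
Offset 12: leading byte 0xF2 = 11110010 → 4-byte char #6 = F2 8A B3 A0.
Offset 16: leading byte 0xD8 = 11011000 → 2-byte char #7 = D8 BB.
Offset 18: leading byte 0xCB = 11001011 → 2-byte char #8 = CB A9.
Leading byte 0xCB = 11001011 matches 110xxxxx → 2-byte sequence.
Byte 1: 0xCB = 11001011, payload 01011 (5 bits).
Byte 2: 0xA9 = 10101001 (10xxxxxx ✓), payload 101001.
Concatenate: 01011101001 = 0x2E9 (11 bits → U+02E9).

U+02E9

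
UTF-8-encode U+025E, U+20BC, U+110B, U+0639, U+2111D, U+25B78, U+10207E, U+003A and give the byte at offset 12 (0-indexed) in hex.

U+025E → 2-byte form C9 9E at offsets 0–1.
U+20BC → 3-byte form E2 82 BC at offsets 2–4.
U+110B → 3-byte form E1 84 8B at offsets 5–7.
U+0639 → 2-byte form D8 B9 at offsets 8–9.
U+2111D → 4-byte form F0 A1 84 9D at offsets 10–13.
Offset 12 falls in char 5's range; it's byte 3 of F0 A1 84 9D = 0x84.

0x84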